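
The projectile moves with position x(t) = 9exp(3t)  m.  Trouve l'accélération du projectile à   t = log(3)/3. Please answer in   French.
Nous devons dériver notre équation de la position x(t) = 9·exp(3·t) 2 fois. La dérivée de la position donne la vitesse: v(t) = 27·exp(3·t). En dérivant la vitesse, nous obtenons l'accélération: a(t) = 81·exp(3·t). Nous avons l'accélération a(t) = 81·exp(3·t). En substituant t = log(3)/3: a(log(3)/3) = 243.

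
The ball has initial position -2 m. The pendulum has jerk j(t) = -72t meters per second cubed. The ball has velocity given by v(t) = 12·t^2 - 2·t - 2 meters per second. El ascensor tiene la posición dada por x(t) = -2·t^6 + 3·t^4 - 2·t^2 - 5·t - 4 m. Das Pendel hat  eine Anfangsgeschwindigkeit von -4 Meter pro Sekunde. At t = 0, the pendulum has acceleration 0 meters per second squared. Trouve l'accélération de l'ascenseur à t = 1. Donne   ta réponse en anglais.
To solve this, we need to take 2 derivatives of our position equation x(t) = -2·t^6 + 3·t^4 - 2·t^2 - 5·t - 4. Differentiating position, we get velocity: v(t) = -12·t^5 + 12·t^3 - 4·t - 5. The derivative of velocity gives acceleration: a(t) = -60·t^4 + 36·t^2 - 4. We have acceleration a(t) = -60·t^4 + 36·t^2 - 4. Substituting t = 1: a(1) = -28.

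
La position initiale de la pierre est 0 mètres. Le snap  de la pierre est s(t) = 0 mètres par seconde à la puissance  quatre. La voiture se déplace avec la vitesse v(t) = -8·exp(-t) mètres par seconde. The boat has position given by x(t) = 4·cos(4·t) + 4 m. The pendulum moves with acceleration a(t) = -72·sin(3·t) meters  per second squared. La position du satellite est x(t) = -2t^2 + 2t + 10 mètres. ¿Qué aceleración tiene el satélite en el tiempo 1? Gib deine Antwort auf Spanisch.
Para resolver esto, necesitamos tomar 2 derivadas de nuestra ecuación de la posición x(t) = -2·t^2 + 2·t + 10. La derivada de la posición da la velocidad: v(t) = 2 - 4·t. Tomando d/dt de v(t), encontramos a(t) = -4. Usando a(t) = -4 y sustituyendo t = 1, encontramos a = -4.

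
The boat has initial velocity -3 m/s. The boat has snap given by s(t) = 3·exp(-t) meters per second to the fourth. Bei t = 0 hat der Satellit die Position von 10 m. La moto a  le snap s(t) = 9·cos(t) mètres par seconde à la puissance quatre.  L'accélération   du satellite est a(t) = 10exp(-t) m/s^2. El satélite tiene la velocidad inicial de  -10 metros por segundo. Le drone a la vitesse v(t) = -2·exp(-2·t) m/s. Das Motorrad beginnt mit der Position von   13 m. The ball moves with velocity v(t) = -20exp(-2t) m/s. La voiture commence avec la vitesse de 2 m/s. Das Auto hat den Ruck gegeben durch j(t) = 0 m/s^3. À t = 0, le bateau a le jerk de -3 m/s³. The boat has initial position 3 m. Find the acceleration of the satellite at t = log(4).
We have acceleration a(t) = 10·exp(-t). Substituting t = log(4): a(log(4)) = 5/2.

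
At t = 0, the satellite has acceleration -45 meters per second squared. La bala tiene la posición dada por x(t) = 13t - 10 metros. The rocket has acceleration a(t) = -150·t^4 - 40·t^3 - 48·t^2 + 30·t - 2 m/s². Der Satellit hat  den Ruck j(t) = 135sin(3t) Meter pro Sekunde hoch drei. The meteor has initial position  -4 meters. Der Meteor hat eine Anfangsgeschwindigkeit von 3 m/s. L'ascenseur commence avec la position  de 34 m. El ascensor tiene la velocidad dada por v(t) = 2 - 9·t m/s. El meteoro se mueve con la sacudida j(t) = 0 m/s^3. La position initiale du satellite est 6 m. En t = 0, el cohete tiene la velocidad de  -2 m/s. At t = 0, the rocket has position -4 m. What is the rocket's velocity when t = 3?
Starting from acceleration a(t) = -150·t^4 - 40·t^3 - 48·t^2 + 30·t - 2, we take 1 antiderivative. Finding the integral of a(t) and using v(0) = -2: v(t) = -30·t^5 - 10·t^4 - 16·t^3 + 15·t^2 - 2·t - 2. Using v(t) = -30·t^5 - 10·t^4 - 16·t^3 + 15·t^2 - 2·t - 2 and substituting t = 3, we find v = -8405.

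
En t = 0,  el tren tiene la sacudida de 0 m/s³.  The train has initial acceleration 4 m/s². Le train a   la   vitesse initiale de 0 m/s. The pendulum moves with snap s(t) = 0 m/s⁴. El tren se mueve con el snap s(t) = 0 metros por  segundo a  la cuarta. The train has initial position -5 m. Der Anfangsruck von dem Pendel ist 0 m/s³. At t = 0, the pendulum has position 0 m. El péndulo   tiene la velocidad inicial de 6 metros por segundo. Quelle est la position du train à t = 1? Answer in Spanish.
Debemos encontrar la integral de nuestra ecuación del snap s(t) = 0 4 veces. La antiderivada del snap es la sacudida. Usando j(0) = 0, obtenemos j(t) = 0. Integrando la sacudida y usando la condición inicial a(0) = 4, obtenemos a(t) = 4. Integrando la aceleración y usando la condición inicial v(0) = 0, obtenemos v(t) = 4·t. Tomando ∫v(t)dt y aplicando x(0) = -5, encontramos x(t) = 2·t^2 - 5. Usando x(t) = 2·t^2 - 5 y sustituyendo t = 1, encontramos x = -3.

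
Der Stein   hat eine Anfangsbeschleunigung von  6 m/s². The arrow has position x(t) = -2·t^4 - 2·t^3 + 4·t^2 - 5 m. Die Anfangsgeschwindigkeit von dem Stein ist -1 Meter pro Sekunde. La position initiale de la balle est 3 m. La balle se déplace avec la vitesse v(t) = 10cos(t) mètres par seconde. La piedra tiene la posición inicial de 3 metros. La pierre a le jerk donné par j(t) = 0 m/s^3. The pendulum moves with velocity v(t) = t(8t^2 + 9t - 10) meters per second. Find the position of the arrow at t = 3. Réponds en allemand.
Wir haben die Position x(t) = -2·t^4 - 2·t^3 + 4·t^2 - 5. Durch Einsetzen von t = 3: x(3) = -185.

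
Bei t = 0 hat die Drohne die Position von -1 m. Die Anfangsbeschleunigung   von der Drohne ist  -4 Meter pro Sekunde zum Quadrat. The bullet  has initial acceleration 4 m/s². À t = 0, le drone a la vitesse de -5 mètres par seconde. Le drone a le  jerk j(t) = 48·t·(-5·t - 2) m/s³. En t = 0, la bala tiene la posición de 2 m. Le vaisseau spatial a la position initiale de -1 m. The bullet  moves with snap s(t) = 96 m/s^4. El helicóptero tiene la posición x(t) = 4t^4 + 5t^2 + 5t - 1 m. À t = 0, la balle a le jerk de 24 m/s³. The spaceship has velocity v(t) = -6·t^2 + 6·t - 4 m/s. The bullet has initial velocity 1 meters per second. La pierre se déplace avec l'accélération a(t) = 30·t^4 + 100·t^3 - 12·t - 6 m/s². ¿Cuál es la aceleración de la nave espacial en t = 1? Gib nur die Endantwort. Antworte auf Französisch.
La réponse est -6.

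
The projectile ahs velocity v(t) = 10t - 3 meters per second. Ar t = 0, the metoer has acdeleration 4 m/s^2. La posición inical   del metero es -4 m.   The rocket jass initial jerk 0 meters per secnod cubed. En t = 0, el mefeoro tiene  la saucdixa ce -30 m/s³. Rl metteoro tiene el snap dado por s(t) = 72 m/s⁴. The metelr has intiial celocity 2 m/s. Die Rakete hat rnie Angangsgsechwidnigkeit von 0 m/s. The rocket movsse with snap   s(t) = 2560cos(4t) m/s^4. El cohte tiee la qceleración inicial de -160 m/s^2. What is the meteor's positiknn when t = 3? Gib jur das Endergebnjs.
At t = 3, x = 128.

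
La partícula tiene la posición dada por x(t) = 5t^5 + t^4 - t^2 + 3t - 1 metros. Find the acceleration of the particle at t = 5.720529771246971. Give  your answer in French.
Pour résoudre ceci, nous devons prendre 2 dérivées de notre équation de la position x(t) = 5·t^5 + t^4 - t^2 + 3·t - 1. En dérivant la position, nous obtenons la vitesse: v(t) = 25·t^4 + 4·t^3 - 2·t + 3. La dérivée de la vitesse donne l'accélération: a(t) = 100·t^3 + 12·t^2 - 2. Nous avons l'accélération a(t) = 100·t^3 + 12·t^2 - 2. En substituant t = 5.720529771246971: a(5.720529771246971) = 19110.8187922580.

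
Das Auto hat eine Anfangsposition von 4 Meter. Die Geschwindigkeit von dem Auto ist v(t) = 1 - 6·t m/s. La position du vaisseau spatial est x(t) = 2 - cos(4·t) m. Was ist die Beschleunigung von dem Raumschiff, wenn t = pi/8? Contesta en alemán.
Ausgehend von der Position x(t) = 2 - cos(4·t), nehmen wir 2 Ableitungen. Mit d/dt von x(t) finden wir v(t) = 4·sin(4·t). Die Ableitung von der Geschwindigkeit ergibt die Beschleunigung: a(t) = 16·cos(4·t). Aus der Gleichung für die Beschleunigung a(t) = 16·cos(4·t), setzen wir t = pi/8 ein und erhalten a = 0.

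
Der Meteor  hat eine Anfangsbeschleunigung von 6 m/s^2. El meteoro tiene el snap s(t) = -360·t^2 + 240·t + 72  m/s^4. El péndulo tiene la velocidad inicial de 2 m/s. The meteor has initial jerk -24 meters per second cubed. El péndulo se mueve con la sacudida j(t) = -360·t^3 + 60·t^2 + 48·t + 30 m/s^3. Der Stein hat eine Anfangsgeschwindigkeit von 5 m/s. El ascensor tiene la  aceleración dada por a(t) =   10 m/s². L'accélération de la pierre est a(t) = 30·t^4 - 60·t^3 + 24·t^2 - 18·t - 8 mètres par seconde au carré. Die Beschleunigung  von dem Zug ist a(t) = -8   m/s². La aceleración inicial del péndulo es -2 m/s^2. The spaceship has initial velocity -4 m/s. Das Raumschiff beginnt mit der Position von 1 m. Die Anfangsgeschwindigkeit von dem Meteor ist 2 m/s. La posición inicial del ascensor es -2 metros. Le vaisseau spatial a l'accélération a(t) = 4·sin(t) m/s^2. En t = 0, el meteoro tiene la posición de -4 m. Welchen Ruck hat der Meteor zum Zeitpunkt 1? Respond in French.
Nous devons intégrer notre équation du snap s(t) = -360·t^2 + 240·t + 72 1 fois. L'intégrale du snap, avec j(0) = -24, donne le jerk: j(t) = -120·t^3 + 120·t^2 + 72·t - 24. Nous avons le jerk j(t) = -120·t^3 + 120·t^2 + 72·t - 24. En substituant t = 1: j(1) = 48.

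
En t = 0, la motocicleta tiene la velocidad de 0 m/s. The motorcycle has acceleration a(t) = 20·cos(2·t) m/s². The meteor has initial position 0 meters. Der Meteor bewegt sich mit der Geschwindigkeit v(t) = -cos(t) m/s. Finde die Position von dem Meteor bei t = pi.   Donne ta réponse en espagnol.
Para resolver esto, necesitamos tomar 1 antiderivada de nuestra ecuación de la velocidad v(t) = -cos(t). La integral de la velocidad es la posición. Usando x(0) = 0, obtenemos x(t) = -sin(t). Tenemos la posición x(t) = -sin(t). Sustituyendo t = pi: x(pi) = 0.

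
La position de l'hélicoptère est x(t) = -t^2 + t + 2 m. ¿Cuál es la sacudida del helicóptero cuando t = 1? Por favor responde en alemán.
Um dies zu lösen, müssen wir 3 Ableitungen unserer Gleichung für die Position x(t) = -t^2 + t + 2 nehmen. Mit d/dt von x(t) finden wir v(t) = 1 - 2·t. Die Ableitung von der Geschwindigkeit ergibt die Beschleunigung: a(t) = -2. Mit d/dt von a(t) finden wir j(t) = 0. Mit j(t) = 0 und Einsetzen von t = 1, finden wir j = 0.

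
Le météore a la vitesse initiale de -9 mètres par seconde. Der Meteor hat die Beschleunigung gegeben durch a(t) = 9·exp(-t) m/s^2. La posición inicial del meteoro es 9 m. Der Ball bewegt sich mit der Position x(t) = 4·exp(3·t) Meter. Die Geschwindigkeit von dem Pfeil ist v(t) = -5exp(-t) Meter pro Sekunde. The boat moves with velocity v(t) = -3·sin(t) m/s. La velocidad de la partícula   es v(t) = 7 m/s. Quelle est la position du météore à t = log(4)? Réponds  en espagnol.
Partiendo de la aceleración a(t) = 9·exp(-t), tomamos 2 antiderivadas. Tomando ∫a(t)dt y aplicando v(0) = -9, encontramos v(t) = -9·exp(-t). Tomando ∫v(t)dt y aplicando x(0) = 9, encontramos x(t) = 9·exp(-t). Usando x(t) = 9·exp(-t) y sustituyendo t = log(4), encontramos x = 9/4.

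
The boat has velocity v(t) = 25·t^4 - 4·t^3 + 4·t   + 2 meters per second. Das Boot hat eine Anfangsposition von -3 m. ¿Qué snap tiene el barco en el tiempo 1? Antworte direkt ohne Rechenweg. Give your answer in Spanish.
En t = 1, s = 576.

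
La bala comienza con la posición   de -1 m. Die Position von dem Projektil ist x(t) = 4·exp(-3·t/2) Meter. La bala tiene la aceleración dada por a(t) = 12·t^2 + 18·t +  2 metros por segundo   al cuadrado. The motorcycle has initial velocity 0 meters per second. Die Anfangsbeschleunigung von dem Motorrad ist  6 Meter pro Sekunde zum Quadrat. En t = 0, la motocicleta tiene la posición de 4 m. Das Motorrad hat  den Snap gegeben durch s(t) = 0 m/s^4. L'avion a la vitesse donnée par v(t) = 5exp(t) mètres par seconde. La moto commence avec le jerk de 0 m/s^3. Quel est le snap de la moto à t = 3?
Nous avons le snap s(t) = 0. En substituant t = 3: s(3) = 0.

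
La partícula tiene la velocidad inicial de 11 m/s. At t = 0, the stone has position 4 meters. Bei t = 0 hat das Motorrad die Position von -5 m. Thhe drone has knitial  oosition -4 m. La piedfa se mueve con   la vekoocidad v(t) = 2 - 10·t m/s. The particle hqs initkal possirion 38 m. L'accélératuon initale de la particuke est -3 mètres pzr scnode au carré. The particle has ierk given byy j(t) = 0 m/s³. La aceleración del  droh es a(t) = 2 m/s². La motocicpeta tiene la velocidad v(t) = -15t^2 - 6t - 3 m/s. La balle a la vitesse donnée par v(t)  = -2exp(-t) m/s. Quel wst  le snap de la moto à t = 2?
En partant de la vitesse v(t) = -15·t^2 - 6·t - 3, nous prenons 3 dérivées. La dérivée de la vitesse donne l'accélération: a(t) = -30·t - 6. En prenant d/dt de a(t), nous trouvons j(t) = -30. En prenant d/dt de j(t), nous trouvons s(t) = 0. Nous avons le snap s(t) = 0. En substituant t = 2: s(2) = 0.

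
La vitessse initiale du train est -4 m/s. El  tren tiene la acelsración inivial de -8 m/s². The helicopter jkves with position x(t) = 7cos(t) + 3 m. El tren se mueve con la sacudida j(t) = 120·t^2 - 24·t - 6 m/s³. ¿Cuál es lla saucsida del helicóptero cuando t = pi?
Debemos derivar nuestra ecuación de la posición x(t) = 7·cos(t) + 3 3 veces. Tomando d/dt de x(t), encontramos v(t) = -7·sin(t). Tomando d/dt de v(t), encontramos a(t) = -7·cos(t). Tomando d/dt de a(t), encontramos j(t) = 7·sin(t). De la ecuación de la sacudida j(t) = 7·sin(t), sustituimos t = pi para obtener j = 0.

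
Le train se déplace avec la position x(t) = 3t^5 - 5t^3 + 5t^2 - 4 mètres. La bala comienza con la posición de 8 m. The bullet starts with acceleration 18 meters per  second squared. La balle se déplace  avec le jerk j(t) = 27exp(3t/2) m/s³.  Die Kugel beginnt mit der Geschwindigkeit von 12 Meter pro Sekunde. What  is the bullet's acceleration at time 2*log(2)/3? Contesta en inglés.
We need to integrate our jerk equation j(t) = 27·exp(3·t/2) 1 time. Integrating jerk and using the initial condition a(0) = 18, we get a(t) = 18·exp(3·t/2). Using a(t) = 18·exp(3·t/2) and substituting t = 2*log(2)/3, we find a = 36.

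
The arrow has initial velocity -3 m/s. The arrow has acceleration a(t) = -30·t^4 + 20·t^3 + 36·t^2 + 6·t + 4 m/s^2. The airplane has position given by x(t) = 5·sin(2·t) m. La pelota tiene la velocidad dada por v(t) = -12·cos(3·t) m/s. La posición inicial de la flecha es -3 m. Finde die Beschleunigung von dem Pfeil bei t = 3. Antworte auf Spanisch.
Tenemos la aceleración a(t) = -30·t^4 + 20·t^3 + 36·t^2 + 6·t + 4. Sustituyendo t = 3: a(3) = -1544.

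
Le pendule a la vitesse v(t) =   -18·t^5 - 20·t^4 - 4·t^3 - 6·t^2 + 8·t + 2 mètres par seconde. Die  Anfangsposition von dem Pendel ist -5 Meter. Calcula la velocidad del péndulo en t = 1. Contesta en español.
De la ecuación de la velocidad v(t) = -18·t^5 - 20·t^4 - 4·t^3 - 6·t^2 + 8·t + 2, sustituimos t = 1 para obtener v = -38.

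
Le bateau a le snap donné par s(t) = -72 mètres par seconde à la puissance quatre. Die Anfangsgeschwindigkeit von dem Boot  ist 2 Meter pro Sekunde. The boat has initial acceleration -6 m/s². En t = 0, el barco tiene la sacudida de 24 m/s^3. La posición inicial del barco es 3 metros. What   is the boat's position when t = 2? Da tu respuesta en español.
Partiendo del snap s(t) = -72, tomamos 4 integrales. Tomando ∫s(t)dt y aplicando j(0) = 24, encontramos j(t) = 24 - 72·t. La integral de la sacudida, con a(0) = -6, da la aceleración: a(t) = -36·t^2 + 24·t - 6. La integral de la aceleración, con v(0) = 2, da la velocidad: v(t) = -12·t^3 + 12·t^2 - 6·t + 2. La antiderivada de la velocidad es la posición. Usando x(0) = 3, obtenemos x(t) = -3·t^4 + 4·t^3 - 3·t^2 + 2·t + 3. Usando x(t) = -3·t^4 + 4·t^3 - 3·t^2 + 2·t + 3 y sustituyendo t = 2, encontramos x = -21.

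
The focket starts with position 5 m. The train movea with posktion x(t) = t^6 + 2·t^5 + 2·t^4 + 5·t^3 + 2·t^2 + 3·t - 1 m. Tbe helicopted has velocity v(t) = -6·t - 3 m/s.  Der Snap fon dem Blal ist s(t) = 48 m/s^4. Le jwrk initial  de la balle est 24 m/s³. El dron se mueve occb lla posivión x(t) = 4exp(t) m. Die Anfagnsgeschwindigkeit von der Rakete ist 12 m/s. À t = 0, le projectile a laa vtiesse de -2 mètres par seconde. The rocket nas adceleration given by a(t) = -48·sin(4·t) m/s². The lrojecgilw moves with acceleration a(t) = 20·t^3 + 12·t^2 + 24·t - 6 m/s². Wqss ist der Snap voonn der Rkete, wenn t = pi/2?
Um dies zu lösen, müssen wir 2 Ableitungen unserer Gleichung für die Beschleunigung a(t) = -48·sin(4·t) nehmen. Mit d/dt von a(t) finden wir j(t) = -192·cos(4·t). Durch Ableiten von dem Ruck erhalten wir den Snap: s(t) = 768·sin(4·t). Wir haben den Snap s(t) = 768·sin(4·t). Durch Einsetzen von t = pi/2: s(pi/2) = 0.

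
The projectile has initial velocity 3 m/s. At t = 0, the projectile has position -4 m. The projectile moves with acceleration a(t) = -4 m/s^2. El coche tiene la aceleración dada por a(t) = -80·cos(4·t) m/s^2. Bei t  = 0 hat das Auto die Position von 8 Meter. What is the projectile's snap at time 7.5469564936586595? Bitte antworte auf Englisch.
We must differentiate our acceleration equation a(t) = -4 2 times. Differentiating acceleration, we get jerk: j(t) = 0. Taking d/dt of j(t), we find s(t) = 0. Using s(t) = 0 and substituting t = 7.5469564936586595, we find s = 0.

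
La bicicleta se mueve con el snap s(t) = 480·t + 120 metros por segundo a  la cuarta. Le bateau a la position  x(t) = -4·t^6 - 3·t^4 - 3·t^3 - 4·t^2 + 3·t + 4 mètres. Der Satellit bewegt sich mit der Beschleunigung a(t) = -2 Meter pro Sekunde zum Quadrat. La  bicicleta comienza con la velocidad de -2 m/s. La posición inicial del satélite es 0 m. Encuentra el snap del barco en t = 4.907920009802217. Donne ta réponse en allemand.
Um dies zu lösen, müssen wir 4 Ableitungen unserer Gleichung für die Position x(t) = -4·t^6 - 3·t^4 - 3·t^3 - 4·t^2 + 3·t + 4 nehmen. Die Ableitung von der Position ergibt die Geschwindigkeit: v(t) = -24·t^5 - 12·t^3 - 9·t^2 - 8·t + 3. Die Ableitung von der Geschwindigkeit ergibt die Beschleunigung: a(t) = -120·t^4 - 36·t^2 - 18·t - 8. Die Ableitung von der Beschleunigung ergibt den Ruck: j(t) = -480·t^3 - 72·t - 18. Mit d/dt von j(t) finden wir s(t) = -1440·t^2 - 72. Aus der Gleichung für den Snap s(t) = -1440·t^2 - 72, setzen wir t = 4.907920009802217 ein und erhalten s = -34758.2575045685.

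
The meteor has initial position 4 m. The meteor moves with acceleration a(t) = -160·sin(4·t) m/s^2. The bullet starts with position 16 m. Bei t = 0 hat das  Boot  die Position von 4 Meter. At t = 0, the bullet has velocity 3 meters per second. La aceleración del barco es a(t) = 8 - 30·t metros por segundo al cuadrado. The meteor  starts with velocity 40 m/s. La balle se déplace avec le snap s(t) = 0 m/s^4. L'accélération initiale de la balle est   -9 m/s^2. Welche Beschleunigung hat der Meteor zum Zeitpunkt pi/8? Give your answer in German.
Aus der Gleichung für die Beschleunigung a(t) = -160·sin(4·t), setzen wir t = pi/8 ein und erhalten a = -160.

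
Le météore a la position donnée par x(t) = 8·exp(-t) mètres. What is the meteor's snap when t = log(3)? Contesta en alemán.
Wir müssen unsere Gleichung für die Position x(t) = 8·exp(-t) 4-mal ableiten. Mit d/dt von x(t) finden wir v(t) = -8·exp(-t). Durch Ableiten von der Geschwindigkeit erhalten wir die Beschleunigung: a(t) = 8·exp(-t). Durch Ableiten von der Beschleunigung erhalten wir den Ruck: j(t) = -8·exp(-t). Die Ableitung von dem Ruck ergibt den Snap: s(t) = 8·exp(-t). Wir haben den Snap s(t) = 8·exp(-t). Durch Einsetzen von t = log(3): s(log(3)) = 8/3.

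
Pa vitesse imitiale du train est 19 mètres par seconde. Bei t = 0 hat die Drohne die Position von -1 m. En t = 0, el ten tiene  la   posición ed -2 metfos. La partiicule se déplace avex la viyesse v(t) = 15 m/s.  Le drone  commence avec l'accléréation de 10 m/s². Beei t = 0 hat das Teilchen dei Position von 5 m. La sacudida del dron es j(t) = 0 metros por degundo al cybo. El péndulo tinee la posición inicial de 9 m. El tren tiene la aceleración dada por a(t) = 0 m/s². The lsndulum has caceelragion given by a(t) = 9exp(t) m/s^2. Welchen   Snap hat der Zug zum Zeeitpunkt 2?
Um dies zu lösen, müssen wir 2 Ableitungen unserer Gleichung für die Beschleunigung a(t) = 0 nehmen. Durch Ableiten von der Beschleunigung erhalten wir den Ruck: j(t) = 0. Die Ableitung von dem Ruck ergibt den Snap: s(t) = 0. Mit s(t) = 0 und Einsetzen von t = 2, finden wir s = 0.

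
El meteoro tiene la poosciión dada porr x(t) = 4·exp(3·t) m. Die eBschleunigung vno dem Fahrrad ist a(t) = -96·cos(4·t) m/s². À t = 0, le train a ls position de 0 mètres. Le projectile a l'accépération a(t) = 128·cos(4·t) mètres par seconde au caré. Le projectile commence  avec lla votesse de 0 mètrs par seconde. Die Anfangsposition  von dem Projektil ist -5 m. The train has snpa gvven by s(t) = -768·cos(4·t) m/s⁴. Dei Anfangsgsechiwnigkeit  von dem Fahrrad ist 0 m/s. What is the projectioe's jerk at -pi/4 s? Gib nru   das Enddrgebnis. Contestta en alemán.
j(-pi/4) = 0.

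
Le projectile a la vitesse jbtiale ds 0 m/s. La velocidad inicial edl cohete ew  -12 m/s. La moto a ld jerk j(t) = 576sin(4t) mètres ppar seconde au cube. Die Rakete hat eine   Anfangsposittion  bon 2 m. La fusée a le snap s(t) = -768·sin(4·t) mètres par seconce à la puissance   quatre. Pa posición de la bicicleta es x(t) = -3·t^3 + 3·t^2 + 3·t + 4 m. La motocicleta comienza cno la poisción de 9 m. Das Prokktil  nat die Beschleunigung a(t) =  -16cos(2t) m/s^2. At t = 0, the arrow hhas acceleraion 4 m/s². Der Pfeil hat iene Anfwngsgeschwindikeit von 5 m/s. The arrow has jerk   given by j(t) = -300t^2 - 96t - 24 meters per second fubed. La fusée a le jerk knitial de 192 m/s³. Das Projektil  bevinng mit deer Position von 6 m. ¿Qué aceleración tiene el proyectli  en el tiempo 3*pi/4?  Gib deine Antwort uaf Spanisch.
Tenemos la aceleración a(t) = -16·cos(2·t). Sustituyendo t = 3*pi/4: a(3*pi/4) = 0.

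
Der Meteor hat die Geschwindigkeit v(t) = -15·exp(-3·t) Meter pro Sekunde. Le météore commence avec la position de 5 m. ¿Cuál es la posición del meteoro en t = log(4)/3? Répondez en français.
Pour résoudre ceci, nous devons prendre 1 intégrale de notre équation de la vitesse v(t) = -15·exp(-3·t). L'intégrale de la vitesse, avec x(0) = 5, donne la position: x(t) = 5·exp(-3·t). En utilisant x(t) = 5·exp(-3·t) et en substituant t = log(4)/3, nous trouvons x = 5/4.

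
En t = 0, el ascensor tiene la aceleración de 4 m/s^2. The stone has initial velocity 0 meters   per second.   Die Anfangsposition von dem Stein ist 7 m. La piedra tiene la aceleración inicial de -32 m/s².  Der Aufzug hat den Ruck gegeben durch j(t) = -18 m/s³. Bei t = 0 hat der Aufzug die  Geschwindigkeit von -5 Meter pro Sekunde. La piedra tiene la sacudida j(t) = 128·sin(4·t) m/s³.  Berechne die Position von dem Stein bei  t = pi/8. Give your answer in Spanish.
Debemos encontrar la integral de nuestra ecuación de la sacudida j(t) = 128·sin(4·t) 3 veces. La antiderivada de la sacudida, con a(0) = -32, da la aceleración: a(t) = -32·cos(4·t). Integrando la aceleración y usando la condición inicial v(0) = 0, obtenemos v(t) = -8·sin(4·t). Tomando ∫v(t)dt y aplicando x(0) = 7, encontramos x(t) = 2·cos(4·t) + 5. Tenemos la posición x(t) = 2·cos(4·t) + 5. Sustituyendo t = pi/8: x(pi/8) = 5.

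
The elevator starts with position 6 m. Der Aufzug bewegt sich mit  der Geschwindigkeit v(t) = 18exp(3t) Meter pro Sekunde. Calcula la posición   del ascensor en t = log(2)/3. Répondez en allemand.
Um dies zu lösen, müssen wir 1 Integral unserer Gleichung für die Geschwindigkeit v(t) = 18·exp(3·t) finden. Durch Integration von der Geschwindigkeit und Verwendung der Anfangsbedingung x(0) = 6, erhalten wir x(t) = 6·exp(3·t). Wir haben die Position x(t) = 6·exp(3·t). Durch Einsetzen von t = log(2)/3: x(log(2)/3) = 12.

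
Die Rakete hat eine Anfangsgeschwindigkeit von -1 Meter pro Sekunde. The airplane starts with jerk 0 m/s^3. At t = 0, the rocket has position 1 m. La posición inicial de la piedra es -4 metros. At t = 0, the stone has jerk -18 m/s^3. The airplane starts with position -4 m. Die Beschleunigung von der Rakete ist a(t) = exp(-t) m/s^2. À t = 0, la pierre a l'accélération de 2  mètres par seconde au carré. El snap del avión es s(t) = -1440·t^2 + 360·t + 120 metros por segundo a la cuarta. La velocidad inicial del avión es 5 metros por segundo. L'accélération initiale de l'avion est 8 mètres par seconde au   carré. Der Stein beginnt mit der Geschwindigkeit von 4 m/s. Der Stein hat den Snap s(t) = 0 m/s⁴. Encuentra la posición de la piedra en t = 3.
Partiendo del snap s(t) = 0, tomamos 4 integrales. Integrando el snap y usando la condición inicial j(0) = -18, obtenemos j(t) = -18. Integrando la sacudida y usando la condición inicial a(0) = 2, obtenemos a(t) = 2 - 18·t. La antiderivada de la aceleración, con v(0) = 4, da la velocidad: v(t) = -9·t^2 + 2·t + 4. Integrando la velocidad y usando la condición inicial x(0) = -4, obtenemos x(t) = -3·t^3 + t^2 + 4·t - 4. Usando x(t) = -3·t^3 + t^2 + 4·t - 4 y sustituyendo t = 3, encontramos x = -64.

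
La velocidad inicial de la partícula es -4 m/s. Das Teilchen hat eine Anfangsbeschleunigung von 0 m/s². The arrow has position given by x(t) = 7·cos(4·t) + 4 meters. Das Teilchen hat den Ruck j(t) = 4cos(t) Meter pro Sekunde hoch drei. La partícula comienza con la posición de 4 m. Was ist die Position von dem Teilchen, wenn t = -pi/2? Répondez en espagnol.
Debemos encontrar la integral de nuestra ecuación de la sacudida j(t) = 4·cos(t) 3 veces. Integrando la sacudida y usando la condición inicial a(0) = 0, obtenemos a(t) = 4·sin(t). La integral de la aceleración es la velocidad. Usando v(0) = -4, obtenemos v(t) = -4·cos(t). La antiderivada de la velocidad es la posición. Usando x(0) = 4, obtenemos x(t) = 4 - 4·sin(t). Tenemos la posición x(t) = 4 - 4·sin(t). Sustituyendo t = -pi/2: x(-pi/2) = 8.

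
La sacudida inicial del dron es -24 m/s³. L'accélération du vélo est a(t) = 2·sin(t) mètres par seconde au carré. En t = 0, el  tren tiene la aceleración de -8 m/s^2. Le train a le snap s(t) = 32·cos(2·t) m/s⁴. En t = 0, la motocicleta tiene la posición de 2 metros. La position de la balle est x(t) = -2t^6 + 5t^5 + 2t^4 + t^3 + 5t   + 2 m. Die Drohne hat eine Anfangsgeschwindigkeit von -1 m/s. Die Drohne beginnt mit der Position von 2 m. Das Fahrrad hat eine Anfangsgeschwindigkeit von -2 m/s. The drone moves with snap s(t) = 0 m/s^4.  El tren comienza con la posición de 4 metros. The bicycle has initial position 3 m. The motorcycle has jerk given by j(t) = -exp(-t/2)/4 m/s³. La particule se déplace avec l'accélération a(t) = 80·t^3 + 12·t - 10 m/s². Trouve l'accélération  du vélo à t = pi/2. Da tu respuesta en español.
Usando a(t) = 2·sin(t) y sustituyendo t = pi/2, encontramos a = 2.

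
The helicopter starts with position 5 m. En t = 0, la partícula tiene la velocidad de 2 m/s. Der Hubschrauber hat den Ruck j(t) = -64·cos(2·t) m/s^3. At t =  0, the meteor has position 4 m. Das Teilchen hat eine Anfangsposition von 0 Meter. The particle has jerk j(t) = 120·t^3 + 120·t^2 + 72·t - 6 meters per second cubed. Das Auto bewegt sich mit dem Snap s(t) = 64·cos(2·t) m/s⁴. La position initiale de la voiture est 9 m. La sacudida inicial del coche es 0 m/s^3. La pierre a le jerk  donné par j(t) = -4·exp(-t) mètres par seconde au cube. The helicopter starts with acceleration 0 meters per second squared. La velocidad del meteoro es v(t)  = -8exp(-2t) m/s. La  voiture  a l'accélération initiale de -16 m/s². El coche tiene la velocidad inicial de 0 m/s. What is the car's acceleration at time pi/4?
To find the answer, we compute 2 antiderivatives of s(t) = 64·cos(2·t). Integrating snap and using the initial condition j(0) = 0, we get j(t) = 32·sin(2·t). Integrating jerk and using the initial condition a(0) = -16, we get a(t) = -16·cos(2·t). Using a(t) = -16·cos(2·t) and substituting t = pi/4, we find a = 0.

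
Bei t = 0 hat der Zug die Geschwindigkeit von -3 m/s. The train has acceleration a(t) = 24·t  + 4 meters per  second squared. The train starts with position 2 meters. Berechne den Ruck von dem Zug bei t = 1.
Ausgehend von der Beschleunigung a(t) = 24·t + 4, nehmen wir 1 Ableitung. Die Ableitung von der Beschleunigung ergibt den Ruck: j(t) = 24. Aus der Gleichung für den Ruck j(t) = 24, setzen wir t = 1 ein und erhalten j = 24.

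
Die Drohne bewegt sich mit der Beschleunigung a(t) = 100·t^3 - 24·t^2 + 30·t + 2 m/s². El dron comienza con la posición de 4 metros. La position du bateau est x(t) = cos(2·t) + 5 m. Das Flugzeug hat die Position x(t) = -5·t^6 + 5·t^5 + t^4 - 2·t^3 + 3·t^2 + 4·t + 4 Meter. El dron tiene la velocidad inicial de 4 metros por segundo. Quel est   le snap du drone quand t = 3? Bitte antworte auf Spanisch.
Debemos derivar nuestra ecuación de la aceleración a(t) = 100·t^3 - 24·t^2 + 30·t + 2 2 veces. Derivando la aceleración, obtenemos la sacudida: j(t) = 300·t^2 - 48·t + 30. Tomando d/dt de j(t), encontramos s(t) = 600·t - 48. Tenemos el snap s(t) = 600·t - 48. Sustituyendo t = 3: s(3) = 1752.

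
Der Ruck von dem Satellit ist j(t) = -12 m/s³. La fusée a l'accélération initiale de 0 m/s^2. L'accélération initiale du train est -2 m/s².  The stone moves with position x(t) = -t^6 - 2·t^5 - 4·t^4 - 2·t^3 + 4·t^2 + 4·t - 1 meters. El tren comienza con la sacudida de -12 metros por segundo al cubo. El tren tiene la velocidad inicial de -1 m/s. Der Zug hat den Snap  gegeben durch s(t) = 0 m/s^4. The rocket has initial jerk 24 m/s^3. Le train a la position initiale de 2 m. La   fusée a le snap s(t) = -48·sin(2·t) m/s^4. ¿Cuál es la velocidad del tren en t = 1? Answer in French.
En partant du snap s(t) = 0, nous prenons 3 intégrales. L'intégrale du snap, avec j(0) = -12, donne le jerk: j(t) = -12. L'intégrale du jerk est l'accélération. En utilisant a(0) = -2, nous obtenons a(t) = -12·t - 2. La primitive de l'accélération est la vitesse. En utilisant v(0) = -1, nous obtenons v(t) = -6·t^2 - 2·t - 1. Nous avons la vitesse v(t) = -6·t^2 - 2·t - 1. En substituant t = 1: v(1) = -9.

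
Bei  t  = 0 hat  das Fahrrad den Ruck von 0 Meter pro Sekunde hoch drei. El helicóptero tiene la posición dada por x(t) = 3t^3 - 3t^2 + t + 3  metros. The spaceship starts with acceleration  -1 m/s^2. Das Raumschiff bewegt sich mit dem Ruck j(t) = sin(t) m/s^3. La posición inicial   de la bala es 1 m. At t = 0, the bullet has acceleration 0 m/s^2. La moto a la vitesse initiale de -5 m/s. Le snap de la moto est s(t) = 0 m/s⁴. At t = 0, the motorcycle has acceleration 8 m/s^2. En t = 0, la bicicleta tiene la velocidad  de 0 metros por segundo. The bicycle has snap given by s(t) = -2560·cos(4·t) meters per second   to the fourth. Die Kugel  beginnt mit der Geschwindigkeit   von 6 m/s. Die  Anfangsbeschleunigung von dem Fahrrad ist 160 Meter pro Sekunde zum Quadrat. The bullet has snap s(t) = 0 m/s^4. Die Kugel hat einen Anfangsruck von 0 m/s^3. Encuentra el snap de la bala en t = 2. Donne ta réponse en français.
Nous avons le snap s(t) = 0. En substituant t = 2: s(2) = 0.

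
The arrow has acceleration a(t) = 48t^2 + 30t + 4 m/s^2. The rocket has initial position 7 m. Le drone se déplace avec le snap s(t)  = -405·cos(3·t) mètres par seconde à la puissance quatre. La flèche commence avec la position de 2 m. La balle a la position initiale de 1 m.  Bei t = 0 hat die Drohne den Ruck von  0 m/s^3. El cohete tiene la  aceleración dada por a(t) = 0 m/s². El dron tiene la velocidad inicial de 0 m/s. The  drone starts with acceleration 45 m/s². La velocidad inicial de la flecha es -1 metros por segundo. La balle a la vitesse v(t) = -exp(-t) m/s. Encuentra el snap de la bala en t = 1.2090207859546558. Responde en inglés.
To solve this, we need to take 3 derivatives of our velocity equation v(t) = -exp(-t). Differentiating velocity, we get acceleration: a(t) = exp(-t). The derivative of acceleration gives jerk: j(t) = -exp(-t). Differentiating jerk, we get snap: s(t) = exp(-t). We have snap s(t) = exp(-t). Substituting t = 1.2090207859546558: s(1.2090207859546558) = 0.298489421405608.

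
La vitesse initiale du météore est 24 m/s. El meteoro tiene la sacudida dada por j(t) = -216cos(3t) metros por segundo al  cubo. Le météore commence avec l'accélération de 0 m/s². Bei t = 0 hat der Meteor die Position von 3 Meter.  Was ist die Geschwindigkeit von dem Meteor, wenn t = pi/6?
Wir müssen die Stammfunktion unserer Gleichung für den Ruck j(t) = -216·cos(3·t) 2-mal finden. Die Stammfunktion von dem Ruck ist die Beschleunigung. Mit a(0) = 0 erhalten wir a(t) = -72·sin(3·t). Durch Integration von der Beschleunigung und Verwendung der Anfangsbedingung v(0) = 24, erhalten wir v(t) = 24·cos(3·t). Mit v(t) = 24·cos(3·t) und Einsetzen von t = pi/6, finden wir v = 0.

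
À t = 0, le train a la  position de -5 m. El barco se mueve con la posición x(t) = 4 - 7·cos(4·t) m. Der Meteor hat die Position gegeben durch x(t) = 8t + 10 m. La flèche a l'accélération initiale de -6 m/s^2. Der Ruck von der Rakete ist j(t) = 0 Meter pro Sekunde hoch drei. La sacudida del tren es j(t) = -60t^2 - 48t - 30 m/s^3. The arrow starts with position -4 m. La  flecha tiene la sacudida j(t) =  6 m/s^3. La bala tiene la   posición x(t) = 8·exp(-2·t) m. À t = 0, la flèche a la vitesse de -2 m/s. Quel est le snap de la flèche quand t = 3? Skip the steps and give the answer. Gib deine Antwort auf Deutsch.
Der Snap bei t = 3 ist s = 0.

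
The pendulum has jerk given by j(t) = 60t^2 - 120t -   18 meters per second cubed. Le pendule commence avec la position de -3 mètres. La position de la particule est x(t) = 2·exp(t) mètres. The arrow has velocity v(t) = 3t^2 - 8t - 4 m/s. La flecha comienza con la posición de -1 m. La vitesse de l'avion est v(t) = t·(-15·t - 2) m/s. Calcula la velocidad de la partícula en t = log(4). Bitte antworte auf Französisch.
Nous devons dériver notre équation de la position x(t) = 2·exp(t) 1 fois. En dérivant la position, nous obtenons la vitesse: v(t) = 2·exp(t). En utilisant v(t) = 2·exp(t) et en substituant t = log(4), nous trouvons v = 8.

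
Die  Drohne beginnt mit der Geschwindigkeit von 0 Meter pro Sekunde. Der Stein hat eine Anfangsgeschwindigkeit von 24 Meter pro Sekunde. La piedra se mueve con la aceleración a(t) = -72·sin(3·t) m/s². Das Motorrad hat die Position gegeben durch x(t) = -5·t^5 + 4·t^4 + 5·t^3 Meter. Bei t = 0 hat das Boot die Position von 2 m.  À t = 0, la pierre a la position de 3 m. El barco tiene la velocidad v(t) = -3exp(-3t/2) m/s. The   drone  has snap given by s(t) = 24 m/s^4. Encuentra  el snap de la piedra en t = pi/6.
Debemos derivar nuestra ecuación de la aceleración a(t) = -72·sin(3·t) 2 veces. Tomando d/dt de a(t), encontramos j(t) = -216·cos(3·t). Derivando la sacudida, obtenemos el snap: s(t) = 648·sin(3·t). De la ecuación del snap s(t) = 648·sin(3·t), sustituimos t = pi/6 para obtener s = 648.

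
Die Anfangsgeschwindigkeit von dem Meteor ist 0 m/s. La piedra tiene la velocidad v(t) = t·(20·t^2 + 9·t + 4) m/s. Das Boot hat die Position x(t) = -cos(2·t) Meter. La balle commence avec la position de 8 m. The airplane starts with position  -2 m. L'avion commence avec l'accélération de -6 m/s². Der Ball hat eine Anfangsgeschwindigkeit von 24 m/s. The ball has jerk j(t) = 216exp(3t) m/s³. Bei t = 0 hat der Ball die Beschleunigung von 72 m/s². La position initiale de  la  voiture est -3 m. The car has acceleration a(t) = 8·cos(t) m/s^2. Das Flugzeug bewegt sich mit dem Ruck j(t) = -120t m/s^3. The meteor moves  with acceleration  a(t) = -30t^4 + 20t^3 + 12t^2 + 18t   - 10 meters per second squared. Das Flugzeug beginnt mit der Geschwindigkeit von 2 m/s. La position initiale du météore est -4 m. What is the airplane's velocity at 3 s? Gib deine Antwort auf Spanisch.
Debemos encontrar la antiderivada de nuestra ecuación de la sacudida j(t) = -120·t 2 veces. La integral de la sacudida, con a(0) = -6, da la aceleración: a(t) = -60·t^2 - 6. La integral de la aceleración es la velocidad. Usando v(0) = 2, obtenemos v(t) = -20·t^3 - 6·t + 2. Tenemos la velocidad v(t) = -20·t^3 - 6·t + 2. Sustituyendo t = 3: v(3) = -556.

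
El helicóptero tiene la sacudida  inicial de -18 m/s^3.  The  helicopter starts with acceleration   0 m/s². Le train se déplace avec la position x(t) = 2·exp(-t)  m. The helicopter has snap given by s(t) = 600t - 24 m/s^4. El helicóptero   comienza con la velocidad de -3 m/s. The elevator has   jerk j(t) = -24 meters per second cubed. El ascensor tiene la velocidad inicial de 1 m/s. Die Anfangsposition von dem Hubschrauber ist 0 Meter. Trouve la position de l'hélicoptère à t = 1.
Nous devons trouver l'intégrale de notre équation du snap s(t) = 600·t - 24 4 fois. En intégrant le snap et en utilisant la condition initiale j(0) = -18, nous obtenons j(t) = 300·t^2 - 24·t - 18. En intégrant le jerk et en utilisant la condition initiale a(0) = 0, nous obtenons a(t) = 2·t·(50·t^2 - 6·t - 9). La primitive de l'accélération est la vitesse. En utilisant v(0) = -3, nous obtenons v(t) = 25·t^4 - 4·t^3 - 9·t^2 - 3. En intégrant la vitesse et en utilisant la condition initiale x(0) = 0, nous obtenons x(t) = 5·t^5 - t^4 - 3·t^3 - 3·t. En utilisant x(t) = 5·t^5 - t^4 - 3·t^3 - 3·t et en substituant t = 1, nous trouvons x = -2.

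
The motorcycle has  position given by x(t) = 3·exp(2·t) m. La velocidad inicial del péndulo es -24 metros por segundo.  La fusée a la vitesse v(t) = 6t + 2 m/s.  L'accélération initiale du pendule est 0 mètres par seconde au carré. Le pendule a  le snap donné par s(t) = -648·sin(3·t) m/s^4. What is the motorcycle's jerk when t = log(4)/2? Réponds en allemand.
Ausgehend von der Position x(t) = 3·exp(2·t), nehmen wir 3 Ableitungen. Mit d/dt von x(t) finden wir v(t) = 6·exp(2·t). Mit d/dt von v(t) finden wir a(t) = 12·exp(2·t). Mit d/dt von a(t) finden wir j(t) = 24·exp(2·t). Mit j(t) = 24·exp(2·t) und Einsetzen von t = log(4)/2, finden wir j = 96.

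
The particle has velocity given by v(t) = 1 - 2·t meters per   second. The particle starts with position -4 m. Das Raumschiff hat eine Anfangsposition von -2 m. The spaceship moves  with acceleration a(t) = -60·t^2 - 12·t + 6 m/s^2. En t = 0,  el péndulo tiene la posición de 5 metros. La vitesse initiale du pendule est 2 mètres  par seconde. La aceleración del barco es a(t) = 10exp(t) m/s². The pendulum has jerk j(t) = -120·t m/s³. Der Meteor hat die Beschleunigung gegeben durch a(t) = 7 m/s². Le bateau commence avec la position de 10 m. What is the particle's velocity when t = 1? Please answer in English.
We have velocity v(t) = 1 - 2·t. Substituting t = 1: v(1) = -1.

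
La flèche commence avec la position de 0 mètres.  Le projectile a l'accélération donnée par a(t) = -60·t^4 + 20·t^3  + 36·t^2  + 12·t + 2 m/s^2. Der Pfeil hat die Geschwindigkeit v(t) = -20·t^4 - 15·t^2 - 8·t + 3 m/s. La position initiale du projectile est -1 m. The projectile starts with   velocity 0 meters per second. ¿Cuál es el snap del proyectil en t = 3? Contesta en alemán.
Ausgehend von der Beschleunigung a(t) = -60·t^4 + 20·t^3 + 36·t^2 + 12·t + 2, nehmen wir 2 Ableitungen. Mit d/dt von a(t) finden wir j(t) = -240·t^3 + 60·t^2 + 72·t + 12. Mit d/dt von j(t) finden wir s(t) = -720·t^2 + 120·t + 72. Wir haben den Snap s(t) = -720·t^2 + 120·t + 72. Durch Einsetzen von t = 3: s(3) = -6048.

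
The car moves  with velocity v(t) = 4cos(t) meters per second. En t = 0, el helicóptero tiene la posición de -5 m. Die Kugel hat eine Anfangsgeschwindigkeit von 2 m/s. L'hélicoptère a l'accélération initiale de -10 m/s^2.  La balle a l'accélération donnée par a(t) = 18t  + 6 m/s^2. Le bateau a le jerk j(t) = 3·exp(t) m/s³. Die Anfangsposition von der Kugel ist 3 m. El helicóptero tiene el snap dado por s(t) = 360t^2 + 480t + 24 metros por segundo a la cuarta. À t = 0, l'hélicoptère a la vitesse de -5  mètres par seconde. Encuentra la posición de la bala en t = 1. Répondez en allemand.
Wir müssen unsere Gleichung für die Beschleunigung a(t) = 18·t + 6 2-mal integrieren. Durch Integration von der Beschleunigung und Verwendung der Anfangsbedingung v(0) = 2, erhalten wir v(t) = 9·t^2 + 6·t + 2. Das Integral von der Geschwindigkeit, mit x(0) = 3, ergibt die Position: x(t) = 3·t^3 + 3·t^2 + 2·t + 3. Mit x(t) = 3·t^3 + 3·t^2 + 2·t + 3 und Einsetzen von t = 1, finden wir x = 11.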